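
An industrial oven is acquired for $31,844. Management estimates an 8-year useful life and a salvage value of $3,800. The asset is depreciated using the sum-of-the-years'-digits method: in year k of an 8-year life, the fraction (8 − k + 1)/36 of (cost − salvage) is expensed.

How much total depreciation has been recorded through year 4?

$20,254

Depreciable base = $31,844 − $3,800 = $28,044.
Sum of the years' digits = 8+7+6+5+4+3+2+1 = 36.
Year 1: $28,044 × 8/36 = $6,232. Book value $25,612.
Year 2: $28,044 × 7/36 = $5,453. Book value $20,159.
Year 3: $28,044 × 6/36 = $4,674. Book value $15,485.
Year 4: $28,044 × 5/36 = $3,895. Book value $11,590.
Accumulated through year 4 = $31,844 − $11,590 = $20,254.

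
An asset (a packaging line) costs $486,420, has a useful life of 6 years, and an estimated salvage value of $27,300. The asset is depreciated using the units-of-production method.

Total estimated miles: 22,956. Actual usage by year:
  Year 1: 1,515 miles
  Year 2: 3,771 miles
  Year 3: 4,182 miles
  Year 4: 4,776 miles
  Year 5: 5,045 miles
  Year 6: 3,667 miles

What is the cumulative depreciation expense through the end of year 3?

$189,360

Depreciable base = $486,420 − $27,300 = $459,120.
Rate = $459,120 / 22,956 miles = $20 per mile.
Year 1: 1,515 × $20 = $30,300. Book value $456,120.
Year 2: 3,771 × $20 = $75,420. Book value $380,700.
Year 3: 4,182 × $20 = $83,640. Book value $297,060.
Accumulated through year 3 = $486,420 − $297,060 = $189,360.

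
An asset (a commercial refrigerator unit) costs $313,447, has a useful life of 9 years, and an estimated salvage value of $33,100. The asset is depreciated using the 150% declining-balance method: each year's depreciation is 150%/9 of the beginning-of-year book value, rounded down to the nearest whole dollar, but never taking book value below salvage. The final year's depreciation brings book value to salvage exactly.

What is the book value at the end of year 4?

$151,162

Depreciable base = $313,447 − $33,100 = $280,347.
Year 1: ⌊$313,447 × 150%/9⌋ = $52,241. Book value $261,206.
Year 2: ⌊$261,206 × 150%/9⌋ = $43,534. Book value $217,672.
Year 3: ⌊$217,672 × 150%/9⌋ = $36,278. Book value $181,394.
Year 4: ⌊$181,394 × 150%/9⌋ = $30,232. Book value $151,162.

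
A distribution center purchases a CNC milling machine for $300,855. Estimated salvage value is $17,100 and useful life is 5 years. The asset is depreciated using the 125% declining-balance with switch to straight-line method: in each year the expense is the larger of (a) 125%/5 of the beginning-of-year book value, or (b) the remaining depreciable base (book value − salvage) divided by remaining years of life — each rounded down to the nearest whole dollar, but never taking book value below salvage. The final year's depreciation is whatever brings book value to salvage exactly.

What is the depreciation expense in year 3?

Depreciable base = $300,855 − $17,100 = $283,755.
Year 1: DB = ⌊$300,855 × 125%/5⌋ = $75,213; SL = ⌊$283,755/5⌋ = $56,751 → take DB $75,213. Book value $225,642.
Year 2: DB = ⌊$225,642 × 125%/5⌋ = $56,410; SL = ⌊$208,542/4⌋ = $52,135 → take DB $56,410. Book value $169,232.
Year 3: DB = ⌊$169,232 × 125%/5⌋ = $42,308; SL = ⌊$152,132/3⌋ = $50,710 → take SL $50,710. Book value $118,522.

$50,710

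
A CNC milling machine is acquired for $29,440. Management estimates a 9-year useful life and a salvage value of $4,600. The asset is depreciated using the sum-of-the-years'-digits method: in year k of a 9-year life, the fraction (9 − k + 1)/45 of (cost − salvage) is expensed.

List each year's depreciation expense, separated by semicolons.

Depreciable base = $29,440 − $4,600 = $24,840.
Sum of the years' digits = 9+8+7+6+5+4+3+2+1 = 45.
Year 1: $24,840 × 9/45 = $4,968. Book value $24,472.
Year 2: $24,840 × 8/45 = $4,416. Book value $20,056.
Year 3: $24,840 × 7/45 = $3,864. Book value $16,192.
Year 4: $24,840 × 6/45 = $3,312. Book value $12,880.
Year 5: $24,840 × 5/45 = $2,760. Book value $10,120.
Year 6: $24,840 × 4/45 = $2,208. Book value $7,912.
Year 7: $24,840 × 3/45 = $1,656. Book value $6,256.
Year 8: $24,840 × 2/45 = $1,104. Book value $5,152.
Year 9: $24,840 × 1/45 = $552. Book value $4,600.

$4,968; $4,416; $3,864; $3,312; $2,760; $2,208; $1,656; $1,104; $552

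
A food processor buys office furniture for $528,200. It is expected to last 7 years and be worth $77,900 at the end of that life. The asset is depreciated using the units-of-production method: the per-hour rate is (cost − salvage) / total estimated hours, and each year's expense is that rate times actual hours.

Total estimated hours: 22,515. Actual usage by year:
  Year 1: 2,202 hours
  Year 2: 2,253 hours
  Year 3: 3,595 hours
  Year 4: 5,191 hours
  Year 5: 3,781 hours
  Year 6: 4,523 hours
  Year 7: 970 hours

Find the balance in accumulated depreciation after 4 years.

$264,820

Depreciable base = $528,200 − $77,900 = $450,300.
Rate = $450,300 / 22,515 hours = $20 per hour.
Year 1: 2,202 × $20 = $44,040. Book value $484,160.
Year 2: 2,253 × $20 = $45,060. Book value $439,100.
Year 3: 3,595 × $20 = $71,900. Book value $367,200.
Year 4: 5,191 × $20 = $103,820. Book value $263,380.
Accumulated through year 4 = $528,200 − $263,380 = $264,820.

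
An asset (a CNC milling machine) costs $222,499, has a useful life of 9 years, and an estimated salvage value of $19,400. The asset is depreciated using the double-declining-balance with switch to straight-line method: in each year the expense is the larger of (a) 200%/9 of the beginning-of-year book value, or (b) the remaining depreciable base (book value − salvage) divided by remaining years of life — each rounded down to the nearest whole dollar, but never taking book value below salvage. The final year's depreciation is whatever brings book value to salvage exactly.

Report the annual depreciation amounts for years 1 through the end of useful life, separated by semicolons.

Depreciable base = $222,499 − $19,400 = $203,099.
Year 1: DB = ⌊$222,499 × 200%/9⌋ = $49,444; SL = ⌊$203,099/9⌋ = $22,566 → take DB $49,444. Book value $173,055.
Year 2: DB = ⌊$173,055 × 200%/9⌋ = $38,456; SL = ⌊$153,655/8⌋ = $19,206 → take DB $38,456. Book value $134,599.
Year 3: DB = ⌊$134,599 × 200%/9⌋ = $29,910; SL = ⌊$115,199/7⌋ = $16,457 → take DB $29,910. Book value $104,689.
Year 4: DB = ⌊$104,689 × 200%/9⌋ = $23,264; SL = ⌊$85,289/6⌋ = $14,214 → take DB $23,264. Book value $81,425.
Year 5: DB = ⌊$81,425 × 200%/9⌋ = $18,094; SL = ⌊$62,025/5⌋ = $12,405 → take DB $18,094. Book value $63,331.
Year 6: DB = ⌊$63,331 × 200%/9⌋ = $14,073; SL = ⌊$43,931/4⌋ = $10,982 → take DB $14,073. Book value $49,258.
Year 7: DB = ⌊$49,258 × 200%/9⌋ = $10,946; SL = ⌊$29,858/3⌋ = $9,952 → take DB $10,946. Book value $38,312.
Year 8: DB = ⌊$38,312 × 200%/9⌋ = $8,513; SL = ⌊$18,912/2⌋ = $9,456 → take SL $9,456. Book value $28,856.
Year 9 (final): $28,856 − $19,400 = $9,456. Book value $19,400.

$49,444; $38,456; $29,910; $23,264; $18,094; $14,073; $10,946; $9,456; $9,456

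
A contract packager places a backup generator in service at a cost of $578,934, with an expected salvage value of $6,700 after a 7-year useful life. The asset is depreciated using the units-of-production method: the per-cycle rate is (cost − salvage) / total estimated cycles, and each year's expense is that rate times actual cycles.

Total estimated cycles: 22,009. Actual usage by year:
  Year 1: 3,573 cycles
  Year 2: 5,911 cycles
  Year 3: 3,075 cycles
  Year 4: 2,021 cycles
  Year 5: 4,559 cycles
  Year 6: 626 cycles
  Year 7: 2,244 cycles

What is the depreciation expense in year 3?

Depreciable base = $578,934 − $6,700 = $572,234.
Rate = $572,234 / 22,009 cycles = $26 per cycle.
Year 1: 3,573 × $26 = $92,898. Book value $486,036.
Year 2: 5,911 × $26 = $153,686. Book value $332,350.
Year 3: 3,075 × $26 = $79,950. Book value $252,400.

$79,950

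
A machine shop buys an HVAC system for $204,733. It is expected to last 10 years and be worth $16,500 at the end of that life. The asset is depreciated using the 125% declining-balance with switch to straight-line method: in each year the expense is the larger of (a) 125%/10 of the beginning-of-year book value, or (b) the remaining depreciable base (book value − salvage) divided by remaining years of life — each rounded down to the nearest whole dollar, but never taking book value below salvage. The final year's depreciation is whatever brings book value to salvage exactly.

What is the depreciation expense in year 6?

Depreciable base = $204,733 − $16,500 = $188,233.
Year 1: DB = ⌊$204,733 × 125%/10⌋ = $25,591; SL = ⌊$188,233/10⌋ = $18,823 → take DB $25,591. Book value $179,142.
Year 2: DB = ⌊$179,142 × 125%/10⌋ = $22,392; SL = ⌊$162,642/9⌋ = $18,071 → take DB $22,392. Book value $156,750.
Year 3: DB = ⌊$156,750 × 125%/10⌋ = $19,593; SL = ⌊$140,250/8⌋ = $17,531 → take DB $19,593. Book value $137,157.
Year 4: DB = ⌊$137,157 × 125%/10⌋ = $17,144; SL = ⌊$120,657/7⌋ = $17,236 → take SL $17,236. Book value $119,921.
Year 5: DB = ⌊$119,921 × 125%/10⌋ = $14,990; SL = ⌊$103,421/6⌋ = $17,236 → take SL $17,236. Book value $102,685.
Year 6: DB = ⌊$102,685 × 125%/10⌋ = $12,835; SL = ⌊$86,185/5⌋ = $17,237 → take SL $17,237. Book value $85,448.

$17,237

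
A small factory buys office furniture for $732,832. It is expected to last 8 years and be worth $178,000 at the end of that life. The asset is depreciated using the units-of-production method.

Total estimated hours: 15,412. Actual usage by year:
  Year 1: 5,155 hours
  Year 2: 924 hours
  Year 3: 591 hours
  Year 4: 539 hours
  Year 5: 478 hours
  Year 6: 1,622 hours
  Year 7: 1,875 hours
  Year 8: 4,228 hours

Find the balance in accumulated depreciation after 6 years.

Depreciable base = $732,832 − $178,000 = $554,832.
Rate = $554,832 / 15,412 hours = $36 per hour.
Year 1: 5,155 × $36 = $185,580. Book value $547,252.
Year 2: 924 × $36 = $33,264. Book value $513,988.
Year 3: 591 × $36 = $21,276. Book value $492,712.
Year 4: 539 × $36 = $19,404. Book value $473,308.
Year 5: 478 × $36 = $17,208. Book value $456,100.
Year 6: 1,622 × $36 = $58,392. Book value $397,708.
Accumulated through year 6 = $732,832 − $397,708 = $335,124.

$335,124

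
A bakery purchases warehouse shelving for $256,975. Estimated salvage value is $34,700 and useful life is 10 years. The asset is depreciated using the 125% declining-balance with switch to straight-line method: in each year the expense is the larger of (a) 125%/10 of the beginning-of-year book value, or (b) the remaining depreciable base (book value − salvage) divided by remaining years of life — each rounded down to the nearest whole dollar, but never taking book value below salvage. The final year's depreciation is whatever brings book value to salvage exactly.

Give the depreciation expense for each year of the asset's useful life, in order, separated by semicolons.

Depreciable base = $256,975 − $34,700 = $222,275.
Year 1: DB = ⌊$256,975 × 125%/10⌋ = $32,121; SL = ⌊$222,275/10⌋ = $22,227 → take DB $32,121. Book value $224,854.
Year 2: DB = ⌊$224,854 × 125%/10⌋ = $28,106; SL = ⌊$190,154/9⌋ = $21,128 → take DB $28,106. Book value $196,748.
Year 3: DB = ⌊$196,748 × 125%/10⌋ = $24,593; SL = ⌊$162,048/8⌋ = $20,256 → take DB $24,593. Book value $172,155.
Year 4: DB = ⌊$172,155 × 125%/10⌋ = $21,519; SL = ⌊$137,455/7⌋ = $19,636 → take DB $21,519. Book value $150,636.
Year 5: DB = ⌊$150,636 × 125%/10⌋ = $18,829; SL = ⌊$115,936/6⌋ = $19,322 → take SL $19,322. Book value $131,314.
Year 6: DB = ⌊$131,314 × 125%/10⌋ = $16,414; SL = ⌊$96,614/5⌋ = $19,322 → take SL $19,322. Book value $111,992.
Year 7: DB = ⌊$111,992 × 125%/10⌋ = $13,999; SL = ⌊$77,292/4⌋ = $19,323 → take SL $19,323. Book value $92,669.
Year 8: DB = ⌊$92,669 × 125%/10⌋ = $11,583; SL = ⌊$57,969/3⌋ = $19,323 → take SL $19,323. Book value $73,346.
Year 9: DB = ⌊$73,346 × 125%/10⌋ = $9,168; SL = ⌊$38,646/2⌋ = $19,323 → take SL $19,323. Book value $54,023.
Year 10 (final): $54,023 − $34,700 = $19,323. Book value $34,700.

$32,121; $28,106; $24,593; $21,519; $19,322; $19,322; $19,323; $19,323; $19,323; $19,323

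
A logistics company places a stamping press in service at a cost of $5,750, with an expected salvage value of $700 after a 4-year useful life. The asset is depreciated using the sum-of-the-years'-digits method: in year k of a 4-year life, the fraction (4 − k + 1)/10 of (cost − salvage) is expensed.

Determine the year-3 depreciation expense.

$1,010

Depreciable base = $5,750 − $700 = $5,050.
Sum of the years' digits = 4+3+2+1 = 10.
Year 1: $5,050 × 4/10 = $2,020. Book value $3,730.
Year 2: $5,050 × 3/10 = $1,515. Book value $2,215.
Year 3: $5,050 × 2/10 = $1,010. Book value $1,205.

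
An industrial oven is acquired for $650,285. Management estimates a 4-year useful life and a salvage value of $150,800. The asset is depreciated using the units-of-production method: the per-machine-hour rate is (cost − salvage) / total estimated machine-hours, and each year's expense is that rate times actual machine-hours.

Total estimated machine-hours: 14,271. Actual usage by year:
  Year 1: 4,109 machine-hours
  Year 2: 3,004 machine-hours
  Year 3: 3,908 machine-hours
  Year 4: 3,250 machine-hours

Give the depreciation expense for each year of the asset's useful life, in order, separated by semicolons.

Depreciable base = $650,285 − $150,800 = $499,485.
Rate = $499,485 / 14,271 machine-hours = $35 per machine-hour.
Year 1: 4,109 × $35 = $143,815. Book value $506,470.
Year 2: 3,004 × $35 = $105,140. Book value $401,330.
Year 3: 3,908 × $35 = $136,780. Book value $264,550.
Year 4: 3,250 × $35 = $113,750. Book value $150,800.

$143,815; $105,140; $136,780; $113,750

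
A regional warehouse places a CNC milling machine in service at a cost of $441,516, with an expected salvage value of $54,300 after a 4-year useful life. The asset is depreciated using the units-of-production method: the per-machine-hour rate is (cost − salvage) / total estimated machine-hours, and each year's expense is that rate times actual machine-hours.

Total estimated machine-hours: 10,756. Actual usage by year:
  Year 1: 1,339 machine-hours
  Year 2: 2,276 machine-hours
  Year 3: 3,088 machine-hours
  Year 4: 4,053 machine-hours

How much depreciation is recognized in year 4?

$145,908

Depreciable base = $441,516 − $54,300 = $387,216.
Rate = $387,216 / 10,756 machine-hours = $36 per machine-hour.
Year 1: 1,339 × $36 = $48,204. Book value $393,312.
Year 2: 2,276 × $36 = $81,936. Book value $311,376.
Year 3: 3,088 × $36 = $111,168. Book value $200,208.
Year 4: 4,053 × $36 = $145,908. Book value $54,300.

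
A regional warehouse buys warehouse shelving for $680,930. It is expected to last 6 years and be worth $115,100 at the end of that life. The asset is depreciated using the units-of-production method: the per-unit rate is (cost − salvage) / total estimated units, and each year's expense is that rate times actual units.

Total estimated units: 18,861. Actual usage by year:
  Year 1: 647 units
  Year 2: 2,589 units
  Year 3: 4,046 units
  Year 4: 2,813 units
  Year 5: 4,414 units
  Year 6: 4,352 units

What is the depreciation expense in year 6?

Depreciable base = $680,930 − $115,100 = $565,830.
Rate = $565,830 / 18,861 units = $30 per unit.
Year 1: 647 × $30 = $19,410. Book value $661,520.
Year 2: 2,589 × $30 = $77,670. Book value $583,850.
Year 3: 4,046 × $30 = $121,380. Book value $462,470.
Year 4: 2,813 × $30 = $84,390. Book value $378,080.
Year 5: 4,414 × $30 = $132,420. Book value $245,660.
Year 6: 4,352 × $30 = $130,560. Book value $115,100.

$130,560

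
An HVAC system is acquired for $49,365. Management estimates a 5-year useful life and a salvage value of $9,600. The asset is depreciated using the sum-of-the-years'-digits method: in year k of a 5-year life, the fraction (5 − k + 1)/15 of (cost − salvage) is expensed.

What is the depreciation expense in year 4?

Depreciable base = $49,365 − $9,600 = $39,765.
Sum of the years' digits = 5+4+3+2+1 = 15.
Year 1: $39,765 × 5/15 = $13,255. Book value $36,110.
Year 2: $39,765 × 4/15 = $10,604. Book value $25,506.
Year 3: $39,765 × 3/15 = $7,953. Book value $17,553.
Year 4: $39,765 × 2/15 = $5,302. Book value $12,251.

$5,302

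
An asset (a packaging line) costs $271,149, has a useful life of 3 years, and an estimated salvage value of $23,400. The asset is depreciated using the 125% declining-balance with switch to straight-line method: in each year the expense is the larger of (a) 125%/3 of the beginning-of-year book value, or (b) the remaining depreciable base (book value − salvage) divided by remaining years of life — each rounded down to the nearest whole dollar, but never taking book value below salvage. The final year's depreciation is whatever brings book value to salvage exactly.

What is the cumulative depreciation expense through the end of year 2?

Depreciable base = $271,149 − $23,400 = $247,749.
Year 1: DB = ⌊$271,149 × 125%/3⌋ = $112,978; SL = ⌊$247,749/3⌋ = $82,583 → take DB $112,978. Book value $158,171.
Year 2: DB = ⌊$158,171 × 125%/3⌋ = $65,904; SL = ⌊$134,771/2⌋ = $67,385 → take SL $67,385. Book value $90,786.
Accumulated through year 2 = $271,149 − $90,786 = $180,363.

$180,363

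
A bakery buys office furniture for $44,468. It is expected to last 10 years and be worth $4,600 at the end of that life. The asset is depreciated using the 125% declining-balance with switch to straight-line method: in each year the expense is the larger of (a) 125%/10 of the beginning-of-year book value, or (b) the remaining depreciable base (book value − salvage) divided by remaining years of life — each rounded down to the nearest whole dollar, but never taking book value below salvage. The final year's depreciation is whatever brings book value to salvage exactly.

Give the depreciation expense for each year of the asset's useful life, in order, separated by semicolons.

$5,558; $4,863; $4,255; $3,724; $3,578; $3,578; $3,578; $3,578; $3,578; $3,578

Depreciable base = $44,468 − $4,600 = $39,868.
Year 1: DB = ⌊$44,468 × 125%/10⌋ = $5,558; SL = ⌊$39,868/10⌋ = $3,986 → take DB $5,558. Book value $38,910.
Year 2: DB = ⌊$38,910 × 125%/10⌋ = $4,863; SL = ⌊$34,310/9⌋ = $3,812 → take DB $4,863. Book value $34,047.
Year 3: DB = ⌊$34,047 × 125%/10⌋ = $4,255; SL = ⌊$29,447/8⌋ = $3,680 → take DB $4,255. Book value $29,792.
Year 4: DB = ⌊$29,792 × 125%/10⌋ = $3,724; SL = ⌊$25,192/7⌋ = $3,598 → take DB $3,724. Book value $26,068.
Year 5: DB = ⌊$26,068 × 125%/10⌋ = $3,258; SL = ⌊$21,468/6⌋ = $3,578 → take SL $3,578. Book value $22,490.
Year 6: DB = ⌊$22,490 × 125%/10⌋ = $2,811; SL = ⌊$17,890/5⌋ = $3,578 → take SL $3,578. Book value $18,912.
Year 7: DB = ⌊$18,912 × 125%/10⌋ = $2,364; SL = ⌊$14,312/4⌋ = $3,578 → take SL $3,578. Book value $15,334.
Year 8: DB = ⌊$15,334 × 125%/10⌋ = $1,916; SL = ⌊$10,734/3⌋ = $3,578 → take SL $3,578. Book value $11,756.
Year 9: DB = ⌊$11,756 × 125%/10⌋ = $1,469; SL = ⌊$7,156/2⌋ = $3,578 → take SL $3,578. Book value $8,178.
Year 10 (final): $8,178 − $4,600 = $3,578. Book value $4,600.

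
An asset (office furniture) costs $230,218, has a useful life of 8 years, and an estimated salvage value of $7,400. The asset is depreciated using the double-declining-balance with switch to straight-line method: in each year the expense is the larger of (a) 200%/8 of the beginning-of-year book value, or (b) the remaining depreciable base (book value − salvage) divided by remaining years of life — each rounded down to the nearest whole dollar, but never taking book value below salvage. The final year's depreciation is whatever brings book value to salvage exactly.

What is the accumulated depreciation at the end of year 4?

Depreciable base = $230,218 − $7,400 = $222,818.
Year 1: DB = ⌊$230,218 × 200%/8⌋ = $57,554; SL = ⌊$222,818/8⌋ = $27,852 → take DB $57,554. Book value $172,664.
Year 2: DB = ⌊$172,664 × 200%/8⌋ = $43,166; SL = ⌊$165,264/7⌋ = $23,609 → take DB $43,166. Book value $129,498.
Year 3: DB = ⌊$129,498 × 200%/8⌋ = $32,374; SL = ⌊$122,098/6⌋ = $20,349 → take DB $32,374. Book value $97,124.
Year 4: DB = ⌊$97,124 × 200%/8⌋ = $24,281; SL = ⌊$89,724/5⌋ = $17,944 → take DB $24,281. Book value $72,843.
Accumulated through year 4 = $230,218 − $72,843 = $157,375.

$157,375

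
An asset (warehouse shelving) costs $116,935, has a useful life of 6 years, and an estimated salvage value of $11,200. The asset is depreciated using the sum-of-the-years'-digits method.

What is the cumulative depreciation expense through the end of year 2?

Depreciable base = $116,935 − $11,200 = $105,735.
Sum of the years' digits = 6+5+4+3+2+1 = 21.
Year 1: $105,735 × 6/21 = $30,210. Book value $86,725.
Year 2: $105,735 × 5/21 = $25,175. Book value $61,550.
Accumulated through year 2 = $116,935 − $61,550 = $55,385.

$55,385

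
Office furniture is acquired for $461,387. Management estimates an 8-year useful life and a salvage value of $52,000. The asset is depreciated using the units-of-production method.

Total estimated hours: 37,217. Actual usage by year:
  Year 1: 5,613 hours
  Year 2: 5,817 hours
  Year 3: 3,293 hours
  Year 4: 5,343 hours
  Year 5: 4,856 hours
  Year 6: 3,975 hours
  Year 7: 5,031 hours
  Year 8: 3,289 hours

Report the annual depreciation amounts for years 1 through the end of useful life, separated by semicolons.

Depreciable base = $461,387 − $52,000 = $409,387.
Rate = $409,387 / 37,217 hours = $11 per hour.
Year 1: 5,613 × $11 = $61,743. Book value $399,644.
Year 2: 5,817 × $11 = $63,987. Book value $335,657.
Year 3: 3,293 × $11 = $36,223. Book value $299,434.
Year 4: 5,343 × $11 = $58,773. Book value $240,661.
Year 5: 4,856 × $11 = $53,416. Book value $187,245.
Year 6: 3,975 × $11 = $43,725. Book value $143,520.
Year 7: 5,031 × $11 = $55,341. Book value $88,179.
Year 8: 3,289 × $11 = $36,179. Book value $52,000.

$61,743; $63,987; $36,223; $58,773; $53,416; $43,725; $55,341; $36,179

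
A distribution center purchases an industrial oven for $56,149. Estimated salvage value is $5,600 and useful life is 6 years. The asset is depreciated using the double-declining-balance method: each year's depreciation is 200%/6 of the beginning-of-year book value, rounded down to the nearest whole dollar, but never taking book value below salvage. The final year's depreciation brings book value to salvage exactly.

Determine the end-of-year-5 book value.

Depreciable base = $56,149 − $5,600 = $50,549.
Year 1: ⌊$56,149 × 200%/6⌋ = $18,716. Book value $37,433.
Year 2: ⌊$37,433 × 200%/6⌋ = $12,477. Book value $24,956.
Year 3: ⌊$24,956 × 200%/6⌋ = $8,318. Book value $16,638.
Year 4: ⌊$16,638 × 200%/6⌋ = $5,546. Book value $11,092.
Year 5: ⌊$11,092 × 200%/6⌋ = $3,697. Book value $7,395.

$7,395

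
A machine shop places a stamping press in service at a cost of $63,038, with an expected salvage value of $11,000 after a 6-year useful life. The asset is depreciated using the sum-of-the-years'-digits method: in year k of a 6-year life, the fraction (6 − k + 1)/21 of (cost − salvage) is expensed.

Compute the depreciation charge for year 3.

$9,912

Depreciable base = $63,038 − $11,000 = $52,038.
Sum of the years' digits = 6+5+4+3+2+1 = 21.
Year 1: $52,038 × 6/21 = $14,868. Book value $48,170.
Year 2: $52,038 × 5/21 = $12,390. Book value $35,780.
Year 3: $52,038 × 4/21 = $9,912. Book value $25,868.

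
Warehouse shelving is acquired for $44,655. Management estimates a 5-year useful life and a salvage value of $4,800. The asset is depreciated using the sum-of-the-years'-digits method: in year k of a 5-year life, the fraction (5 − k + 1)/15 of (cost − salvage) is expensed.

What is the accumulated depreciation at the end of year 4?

Depreciable base = $44,655 − $4,800 = $39,855.
Sum of the years' digits = 5+4+3+2+1 = 15.
Year 1: $39,855 × 5/15 = $13,285. Book value $31,370.
Year 2: $39,855 × 4/15 = $10,628. Book value $20,742.
Year 3: $39,855 × 3/15 = $7,971. Book value $12,771.
Year 4: $39,855 × 2/15 = $5,314. Book value $7,457.
Accumulated through year 4 = $44,655 − $7,457 = $37,198.

$37,198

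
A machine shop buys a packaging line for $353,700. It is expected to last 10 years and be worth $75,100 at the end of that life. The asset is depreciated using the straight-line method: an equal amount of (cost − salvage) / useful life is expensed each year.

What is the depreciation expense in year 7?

Depreciable base = $353,700 − $75,100 = $278,600.
Annual expense = $278,600 / 10 = $27,860.

$27,860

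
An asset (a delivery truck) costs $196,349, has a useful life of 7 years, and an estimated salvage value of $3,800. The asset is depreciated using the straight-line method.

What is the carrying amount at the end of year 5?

$58,814

Depreciable base = $196,349 − $3,800 = $192,549.
Annual expense = $192,549 / 7 = $27,507.
End of year 1: book value $168,842.
End of year 2: book value $141,335.
End of year 3: book value $113,828.
End of year 4: book value $86,321.
End of year 5: book value $58,814.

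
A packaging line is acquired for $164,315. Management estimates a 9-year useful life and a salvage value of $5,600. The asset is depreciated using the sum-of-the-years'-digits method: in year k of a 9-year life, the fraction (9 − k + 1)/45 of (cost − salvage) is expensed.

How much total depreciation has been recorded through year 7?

Depreciable base = $164,315 − $5,600 = $158,715.
Sum of the years' digits = 9+8+7+6+5+4+3+2+1 = 45.
Year 1: $158,715 × 9/45 = $31,743. Book value $132,572.
Year 2: $158,715 × 8/45 = $28,216. Book value $104,356.
Year 3: $158,715 × 7/45 = $24,689. Book value $79,667.
Year 4: $158,715 × 6/45 = $21,162. Book value $58,505.
Year 5: $158,715 × 5/45 = $17,635. Book value $40,870.
Year 6: $158,715 × 4/45 = $14,108. Book value $26,762.
Year 7: $158,715 × 3/45 = $10,581. Book value $16,181.
Accumulated through year 7 = $164,315 − $16,181 = $148,134.

$148,134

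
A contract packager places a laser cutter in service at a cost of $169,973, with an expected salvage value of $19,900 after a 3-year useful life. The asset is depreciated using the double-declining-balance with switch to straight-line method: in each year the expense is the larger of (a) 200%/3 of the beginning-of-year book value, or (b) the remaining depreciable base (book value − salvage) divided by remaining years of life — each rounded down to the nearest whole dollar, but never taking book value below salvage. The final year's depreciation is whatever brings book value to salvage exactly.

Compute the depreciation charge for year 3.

$0

Depreciable base = $169,973 − $19,900 = $150,073.
Year 1: DB = ⌊$169,973 × 200%/3⌋ = $113,315; SL = ⌊$150,073/3⌋ = $50,024 → take DB $113,315. Book value $56,658.
Year 2: DB = ⌊$56,658 × 200%/3⌋ = $37,772; SL = ⌊$36,758/2⌋ = $18,379 → take DB $37,772, capped at $36,758. Book value $19,900.
Year 3 (final): $19,900 − $19,900 = $0. Book value $19,900.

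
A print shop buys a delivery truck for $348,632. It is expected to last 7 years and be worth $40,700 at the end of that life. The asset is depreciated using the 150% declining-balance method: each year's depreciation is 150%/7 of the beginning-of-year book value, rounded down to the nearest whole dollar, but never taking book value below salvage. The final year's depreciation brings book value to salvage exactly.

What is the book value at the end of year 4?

$132,871

Depreciable base = $348,632 − $40,700 = $307,932.
Year 1: ⌊$348,632 × 150%/7⌋ = $74,706. Book value $273,926.
Year 2: ⌊$273,926 × 150%/7⌋ = $58,698. Book value $215,228.
Year 3: ⌊$215,228 × 150%/7⌋ = $46,120. Book value $169,108.
Year 4: ⌊$169,108 × 150%/7⌋ = $36,237. Book value $132,871.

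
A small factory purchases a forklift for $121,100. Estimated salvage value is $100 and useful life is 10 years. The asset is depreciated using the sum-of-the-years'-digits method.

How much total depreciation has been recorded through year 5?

Depreciable base = $121,100 − $100 = $121,000.
Sum of the years' digits = 10+9+8+7+6+5+4+3+2+1 = 55.
Year 1: $121,000 × 10/55 = $22,000. Book value $99,100.
Year 2: $121,000 × 9/55 = $19,800. Book value $79,300.
Year 3: $121,000 × 8/55 = $17,600. Book value $61,700.
Year 4: $121,000 × 7/55 = $15,400. Book value $46,300.
Year 5: $121,000 × 6/55 = $13,200. Book value $33,100.
Accumulated through year 5 = $121,100 − $33,100 = $88,000.

$88,000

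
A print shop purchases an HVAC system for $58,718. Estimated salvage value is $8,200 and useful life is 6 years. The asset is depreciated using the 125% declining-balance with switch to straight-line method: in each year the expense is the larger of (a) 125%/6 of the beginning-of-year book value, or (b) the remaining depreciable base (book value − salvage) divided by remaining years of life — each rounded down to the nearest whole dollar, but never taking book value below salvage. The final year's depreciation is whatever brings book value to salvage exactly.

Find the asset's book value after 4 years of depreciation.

Depreciable base = $58,718 − $8,200 = $50,518.
Year 1: DB = ⌊$58,718 × 125%/6⌋ = $12,232; SL = ⌊$50,518/6⌋ = $8,419 → take DB $12,232. Book value $46,486.
Year 2: DB = ⌊$46,486 × 125%/6⌋ = $9,684; SL = ⌊$38,286/5⌋ = $7,657 → take DB $9,684. Book value $36,802.
Year 3: DB = ⌊$36,802 × 125%/6⌋ = $7,667; SL = ⌊$28,602/4⌋ = $7,150 → take DB $7,667. Book value $29,135.
Year 4: DB = ⌊$29,135 × 125%/6⌋ = $6,069; SL = ⌊$20,935/3⌋ = $6,978 → take SL $6,978. Book value $22,157.

$22,157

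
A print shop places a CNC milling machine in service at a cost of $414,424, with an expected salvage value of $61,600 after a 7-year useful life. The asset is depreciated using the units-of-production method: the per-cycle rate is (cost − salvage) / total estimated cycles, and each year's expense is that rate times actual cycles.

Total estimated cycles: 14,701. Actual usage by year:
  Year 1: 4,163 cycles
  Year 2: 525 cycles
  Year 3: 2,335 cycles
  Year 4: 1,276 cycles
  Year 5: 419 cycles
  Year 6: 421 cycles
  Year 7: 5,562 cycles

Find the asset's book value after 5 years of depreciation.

$205,192

Depreciable base = $414,424 − $61,600 = $352,824.
Rate = $352,824 / 14,701 cycles = $24 per cycle.
Year 1: 4,163 × $24 = $99,912. Book value $314,512.
Year 2: 525 × $24 = $12,600. Book value $301,912.
Year 3: 2,335 × $24 = $56,040. Book value $245,872.
Year 4: 1,276 × $24 = $30,624. Book value $215,248.
Year 5: 419 × $24 = $10,056. Book value $205,192.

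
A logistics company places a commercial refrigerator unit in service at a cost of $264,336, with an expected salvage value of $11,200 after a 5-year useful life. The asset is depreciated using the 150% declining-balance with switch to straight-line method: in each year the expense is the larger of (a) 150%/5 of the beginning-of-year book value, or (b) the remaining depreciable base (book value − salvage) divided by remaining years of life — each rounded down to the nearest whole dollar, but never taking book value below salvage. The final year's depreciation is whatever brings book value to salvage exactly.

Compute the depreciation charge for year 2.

Depreciable base = $264,336 − $11,200 = $253,136.
Year 1: DB = ⌊$264,336 × 150%/5⌋ = $79,300; SL = ⌊$253,136/5⌋ = $50,627 → take DB $79,300. Book value $185,036.
Year 2: DB = ⌊$185,036 × 150%/5⌋ = $55,510; SL = ⌊$173,836/4⌋ = $43,459 → take DB $55,510. Book value $129,526.

$55,510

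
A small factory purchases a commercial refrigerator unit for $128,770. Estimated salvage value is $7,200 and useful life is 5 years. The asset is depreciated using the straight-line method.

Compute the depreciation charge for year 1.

$24,314

Depreciable base = $128,770 − $7,200 = $121,570.
Annual expense = $121,570 / 5 = $24,314.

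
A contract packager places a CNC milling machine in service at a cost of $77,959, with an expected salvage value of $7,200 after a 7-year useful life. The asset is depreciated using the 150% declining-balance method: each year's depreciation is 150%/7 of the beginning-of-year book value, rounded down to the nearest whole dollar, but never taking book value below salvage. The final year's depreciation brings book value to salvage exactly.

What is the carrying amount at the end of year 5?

$23,346

Depreciable base = $77,959 − $7,200 = $70,759.
Year 1: ⌊$77,959 × 150%/7⌋ = $16,705. Book value $61,254.
Year 2: ⌊$61,254 × 150%/7⌋ = $13,125. Book value $48,129.
Year 3: ⌊$48,129 × 150%/7⌋ = $10,313. Book value $37,816.
Year 4: ⌊$37,816 × 150%/7⌋ = $8,103. Book value $29,713.
Year 5: ⌊$29,713 × 150%/7⌋ = $6,367. Book value $23,346.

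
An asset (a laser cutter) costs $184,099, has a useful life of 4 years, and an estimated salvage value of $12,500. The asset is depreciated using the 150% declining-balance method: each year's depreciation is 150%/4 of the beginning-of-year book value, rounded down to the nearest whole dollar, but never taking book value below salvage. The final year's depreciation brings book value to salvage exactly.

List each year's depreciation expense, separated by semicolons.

Depreciable base = $184,099 − $12,500 = $171,599.
Year 1: ⌊$184,099 × 150%/4⌋ = $69,037. Book value $115,062.
Year 2: ⌊$115,062 × 150%/4⌋ = $43,148. Book value $71,914.
Year 3: ⌊$71,914 × 150%/4⌋ = $26,967. Book value $44,947.
Year 4 (final): $44,947 − $12,500 = $32,447. Book value $12,500.

$69,037; $43,148; $26,967; $32,447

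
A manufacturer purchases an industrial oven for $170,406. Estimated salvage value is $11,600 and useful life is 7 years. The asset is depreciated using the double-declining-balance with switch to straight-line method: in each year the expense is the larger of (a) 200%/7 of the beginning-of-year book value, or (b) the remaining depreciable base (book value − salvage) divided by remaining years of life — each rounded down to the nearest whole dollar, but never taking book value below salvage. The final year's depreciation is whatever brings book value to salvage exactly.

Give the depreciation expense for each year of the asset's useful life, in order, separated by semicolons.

$48,687; $34,776; $24,840; $17,743; $12,674; $10,043; $10,043

Depreciable base = $170,406 − $11,600 = $158,806.
Year 1: DB = ⌊$170,406 × 200%/7⌋ = $48,687; SL = ⌊$158,806/7⌋ = $22,686 → take DB $48,687. Book value $121,719.
Year 2: DB = ⌊$121,719 × 200%/7⌋ = $34,776; SL = ⌊$110,119/6⌋ = $18,353 → take DB $34,776. Book value $86,943.
Year 3: DB = ⌊$86,943 × 200%/7⌋ = $24,840; SL = ⌊$75,343/5⌋ = $15,068 → take DB $24,840. Book value $62,103.
Year 4: DB = ⌊$62,103 × 200%/7⌋ = $17,743; SL = ⌊$50,503/4⌋ = $12,625 → take DB $17,743. Book value $44,360.
Year 5: DB = ⌊$44,360 × 200%/7⌋ = $12,674; SL = ⌊$32,760/3⌋ = $10,920 → take DB $12,674. Book value $31,686.
Year 6: DB = ⌊$31,686 × 200%/7⌋ = $9,053; SL = ⌊$20,086/2⌋ = $10,043 → take SL $10,043. Book value $21,643.
Year 7 (final): $21,643 − $11,600 = $10,043. Book value $11,600.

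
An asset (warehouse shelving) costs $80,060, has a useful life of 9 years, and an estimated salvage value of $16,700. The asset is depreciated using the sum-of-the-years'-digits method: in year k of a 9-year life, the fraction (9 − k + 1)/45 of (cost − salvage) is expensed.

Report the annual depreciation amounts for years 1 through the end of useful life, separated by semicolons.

Depreciable base = $80,060 − $16,700 = $63,360.
Sum of the years' digits = 9+8+7+6+5+4+3+2+1 = 45.
Year 1: $63,360 × 9/45 = $12,672. Book value $67,388.
Year 2: $63,360 × 8/45 = $11,264. Book value $56,124.
Year 3: $63,360 × 7/45 = $9,856. Book value $46,268.
Year 4: $63,360 × 6/45 = $8,448. Book value $37,820.
Year 5: $63,360 × 5/45 = $7,040. Book value $30,780.
Year 6: $63,360 × 4/45 = $5,632. Book value $25,148.
Year 7: $63,360 × 3/45 = $4,224. Book value $20,924.
Year 8: $63,360 × 2/45 = $2,816. Book value $18,108.
Year 9: $63,360 × 1/45 = $1,408. Book value $16,700.

$12,672; $11,264; $9,856; $8,448; $7,040; $5,632; $4,224; $2,816; $1,408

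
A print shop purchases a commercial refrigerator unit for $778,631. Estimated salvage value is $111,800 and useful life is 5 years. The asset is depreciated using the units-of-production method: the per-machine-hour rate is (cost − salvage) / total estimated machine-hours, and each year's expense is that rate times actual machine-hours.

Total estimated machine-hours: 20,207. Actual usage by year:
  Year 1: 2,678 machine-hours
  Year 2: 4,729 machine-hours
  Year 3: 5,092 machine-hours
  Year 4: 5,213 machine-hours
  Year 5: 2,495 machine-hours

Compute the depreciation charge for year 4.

Depreciable base = $778,631 − $111,800 = $666,831.
Rate = $666,831 / 20,207 machine-hours = $33 per machine-hour.
Year 1: 2,678 × $33 = $88,374. Book value $690,257.
Year 2: 4,729 × $33 = $156,057. Book value $534,200.
Year 3: 5,092 × $33 = $168,036. Book value $366,164.
Year 4: 5,213 × $33 = $172,029. Book value $194,135.

$172,029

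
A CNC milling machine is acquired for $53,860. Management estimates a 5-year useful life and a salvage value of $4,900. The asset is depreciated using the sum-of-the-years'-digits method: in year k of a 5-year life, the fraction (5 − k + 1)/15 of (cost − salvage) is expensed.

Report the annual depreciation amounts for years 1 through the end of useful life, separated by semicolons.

Depreciable base = $53,860 − $4,900 = $48,960.
Sum of the years' digits = 5+4+3+2+1 = 15.
Year 1: $48,960 × 5/15 = $16,320. Book value $37,540.
Year 2: $48,960 × 4/15 = $13,056. Book value $24,484.
Year 3: $48,960 × 3/15 = $9,792. Book value $14,692.
Year 4: $48,960 × 2/15 = $6,528. Book value $8,164.
Year 5: $48,960 × 1/15 = $3,264. Book value $4,900.

$16,320; $13,056; $9,792; $6,528; $3,264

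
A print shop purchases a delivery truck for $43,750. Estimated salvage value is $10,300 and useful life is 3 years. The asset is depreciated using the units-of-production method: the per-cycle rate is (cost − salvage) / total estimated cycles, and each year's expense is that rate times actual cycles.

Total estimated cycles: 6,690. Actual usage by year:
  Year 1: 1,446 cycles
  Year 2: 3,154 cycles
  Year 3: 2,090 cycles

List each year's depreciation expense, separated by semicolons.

Depreciable base = $43,750 − $10,300 = $33,450.
Rate = $33,450 / 6,690 cycles = $5 per cycle.
Year 1: 1,446 × $5 = $7,230. Book value $36,520.
Year 2: 3,154 × $5 = $15,770. Book value $20,750.
Year 3: 2,090 × $5 = $10,450. Book value $10,300.

$7,230; $15,770; $10,450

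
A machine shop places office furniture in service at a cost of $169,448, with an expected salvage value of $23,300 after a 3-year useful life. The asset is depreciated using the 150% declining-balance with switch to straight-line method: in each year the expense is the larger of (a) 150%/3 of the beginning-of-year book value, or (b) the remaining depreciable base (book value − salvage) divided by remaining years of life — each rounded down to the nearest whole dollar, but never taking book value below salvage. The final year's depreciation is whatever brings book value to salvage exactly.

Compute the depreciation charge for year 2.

$42,362

Depreciable base = $169,448 − $23,300 = $146,148.
Year 1: DB = ⌊$169,448 × 150%/3⌋ = $84,724; SL = ⌊$146,148/3⌋ = $48,716 → take DB $84,724. Book value $84,724.
Year 2: DB = ⌊$84,724 × 150%/3⌋ = $42,362; SL = ⌊$61,424/2⌋ = $30,712 → take DB $42,362. Book value $42,362.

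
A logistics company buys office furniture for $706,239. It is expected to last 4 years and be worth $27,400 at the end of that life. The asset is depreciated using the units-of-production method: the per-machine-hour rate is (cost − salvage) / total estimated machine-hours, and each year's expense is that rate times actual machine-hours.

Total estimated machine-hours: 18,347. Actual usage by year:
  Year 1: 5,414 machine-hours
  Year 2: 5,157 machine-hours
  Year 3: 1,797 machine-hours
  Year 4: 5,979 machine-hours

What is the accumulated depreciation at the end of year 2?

$391,127

Depreciable base = $706,239 − $27,400 = $678,839.
Rate = $678,839 / 18,347 machine-hours = $37 per machine-hour.
Year 1: 5,414 × $37 = $200,318. Book value $505,921.
Year 2: 5,157 × $37 = $190,809. Book value $315,112.
Accumulated through year 2 = $706,239 − $315,112 = $391,127.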